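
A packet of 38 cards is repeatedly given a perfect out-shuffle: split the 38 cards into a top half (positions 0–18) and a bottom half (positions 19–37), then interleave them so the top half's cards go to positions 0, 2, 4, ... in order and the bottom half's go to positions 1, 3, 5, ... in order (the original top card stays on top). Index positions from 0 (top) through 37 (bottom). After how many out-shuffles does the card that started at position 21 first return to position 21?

Follow position 21 under repeated out-shuffles:
21 → 5 → 10 → 20 → 3 → 6 → 12 → 24 → ... → 21 (length 36)
It first returns after 36 out-shuffles.

36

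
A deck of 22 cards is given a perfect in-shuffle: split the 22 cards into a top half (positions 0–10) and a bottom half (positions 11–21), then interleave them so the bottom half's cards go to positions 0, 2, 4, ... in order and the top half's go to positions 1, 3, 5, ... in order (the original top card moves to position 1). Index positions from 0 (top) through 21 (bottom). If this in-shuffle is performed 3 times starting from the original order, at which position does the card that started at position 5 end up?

1

Track the card's position through each in-shuffle:
5 → 11 → 0 → 1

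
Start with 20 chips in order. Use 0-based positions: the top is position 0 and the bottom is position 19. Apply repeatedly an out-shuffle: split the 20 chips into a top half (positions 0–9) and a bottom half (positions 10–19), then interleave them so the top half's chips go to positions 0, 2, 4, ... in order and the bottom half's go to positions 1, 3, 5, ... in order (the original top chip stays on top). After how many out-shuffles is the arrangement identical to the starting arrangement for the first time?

The out-shuffle permutes the 20 positions with cycle lengths [1, 1, 18].
Every chip is home exactly when every cycle has completed a whole number of laps, i.e. after lcm(1, 18) = 18 out-shuffles.

18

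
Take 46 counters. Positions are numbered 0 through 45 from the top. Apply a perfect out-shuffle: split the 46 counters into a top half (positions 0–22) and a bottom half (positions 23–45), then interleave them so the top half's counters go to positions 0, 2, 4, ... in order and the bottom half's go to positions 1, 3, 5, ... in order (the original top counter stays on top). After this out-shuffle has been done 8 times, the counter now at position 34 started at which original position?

Work backwards from position 34, undoing one out-shuffle at a time:
34 ← 17 ← 31 ← 38 ← 19 ← 32 ← 16 ← 8 ← 4
So the counter now at position 34 started at position 4.

4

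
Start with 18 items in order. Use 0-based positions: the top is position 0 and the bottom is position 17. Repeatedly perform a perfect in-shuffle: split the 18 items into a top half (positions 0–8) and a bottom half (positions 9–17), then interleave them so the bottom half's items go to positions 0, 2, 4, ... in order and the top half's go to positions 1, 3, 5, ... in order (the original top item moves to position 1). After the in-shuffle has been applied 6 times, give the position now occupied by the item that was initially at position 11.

7

Track the item's position through each in-shuffle:
11 → 4 → 9 → 0 → 1 → 3 → 7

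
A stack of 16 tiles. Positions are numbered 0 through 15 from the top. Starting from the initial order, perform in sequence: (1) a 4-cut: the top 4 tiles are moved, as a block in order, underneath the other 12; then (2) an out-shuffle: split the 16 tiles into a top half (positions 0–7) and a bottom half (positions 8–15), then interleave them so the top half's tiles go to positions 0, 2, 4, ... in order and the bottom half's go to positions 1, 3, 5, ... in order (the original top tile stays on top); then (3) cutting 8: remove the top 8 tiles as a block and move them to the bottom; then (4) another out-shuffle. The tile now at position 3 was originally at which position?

Undo the operations in reverse order, starting from position 3:
  undo op 4 (out-shuffle, from bottom half): 3 ← 9
  undo op 3 (cut 8): 9 ← 1
  undo op 2 (out-shuffle, from bottom half): 1 ← 8
  undo op 1 (cut 4): 8 ← 12
So the tile at position 3 came from original position 12.

12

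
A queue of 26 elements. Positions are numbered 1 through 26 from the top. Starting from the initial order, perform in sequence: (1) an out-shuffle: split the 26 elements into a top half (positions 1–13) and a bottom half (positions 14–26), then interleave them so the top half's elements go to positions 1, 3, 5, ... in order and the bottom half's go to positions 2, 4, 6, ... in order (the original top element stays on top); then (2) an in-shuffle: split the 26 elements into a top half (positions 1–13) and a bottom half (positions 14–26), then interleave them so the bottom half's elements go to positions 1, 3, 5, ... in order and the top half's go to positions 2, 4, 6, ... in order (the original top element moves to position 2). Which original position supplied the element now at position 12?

16

Undo the operations in reverse order, starting from position 12:
  undo op 2 (in-shuffle, from top half): 12 ← 6
  undo op 1 (out-shuffle, from bottom half): 6 ← 16
So the element at position 12 came from original position 16.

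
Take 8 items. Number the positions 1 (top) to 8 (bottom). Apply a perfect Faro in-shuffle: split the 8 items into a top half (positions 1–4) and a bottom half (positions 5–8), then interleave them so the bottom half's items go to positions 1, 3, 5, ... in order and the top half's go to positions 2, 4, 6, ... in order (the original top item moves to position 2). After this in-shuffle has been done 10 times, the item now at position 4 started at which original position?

Work backwards from position 4, undoing one in-shuffle at a time:
4 ← 2 ← 1 ← 5 ← 7 ← 8 ← 4 ← 2 ← 1 ← 5 ← 7
So the item now at position 4 started at position 7.

7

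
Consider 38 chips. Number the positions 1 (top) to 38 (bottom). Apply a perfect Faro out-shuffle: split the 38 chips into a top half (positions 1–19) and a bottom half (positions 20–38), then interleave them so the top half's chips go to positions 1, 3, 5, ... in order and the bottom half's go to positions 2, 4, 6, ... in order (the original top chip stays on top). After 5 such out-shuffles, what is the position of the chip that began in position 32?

31

Track the chip's position through each out-shuffle:
32 → 26 → 14 → 27 → 16 → 31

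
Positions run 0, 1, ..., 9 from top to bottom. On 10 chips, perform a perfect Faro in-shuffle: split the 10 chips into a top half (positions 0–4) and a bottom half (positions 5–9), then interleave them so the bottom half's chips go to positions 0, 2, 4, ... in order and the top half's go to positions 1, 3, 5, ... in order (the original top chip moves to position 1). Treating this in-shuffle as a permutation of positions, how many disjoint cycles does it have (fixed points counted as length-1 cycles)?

1

Trace each unvisited position around until it returns:
(0 1 3 7 4 9 8 6 2 5)
1 cycle in total.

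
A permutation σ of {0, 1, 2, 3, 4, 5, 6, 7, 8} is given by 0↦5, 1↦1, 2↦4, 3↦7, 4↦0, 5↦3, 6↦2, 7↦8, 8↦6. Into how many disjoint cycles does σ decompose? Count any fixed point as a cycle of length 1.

Cycle decomposition: (0 5 3 7 8 6 2 4) (1).
2 cycles.

2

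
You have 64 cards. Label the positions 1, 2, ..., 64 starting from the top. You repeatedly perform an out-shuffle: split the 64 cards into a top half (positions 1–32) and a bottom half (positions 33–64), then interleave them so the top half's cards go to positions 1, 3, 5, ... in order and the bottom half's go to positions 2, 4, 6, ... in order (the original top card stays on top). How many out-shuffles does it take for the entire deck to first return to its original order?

6

The out-shuffle permutes the 64 positions with cycle lengths [1, 1, 2, 3, 3, 6, 6, 6, 6, 6, 6, 6, 6, 6].
Every card is home exactly when every cycle has completed a whole number of laps, i.e. after lcm(1, 2, 3, 6) = 6 out-shuffles.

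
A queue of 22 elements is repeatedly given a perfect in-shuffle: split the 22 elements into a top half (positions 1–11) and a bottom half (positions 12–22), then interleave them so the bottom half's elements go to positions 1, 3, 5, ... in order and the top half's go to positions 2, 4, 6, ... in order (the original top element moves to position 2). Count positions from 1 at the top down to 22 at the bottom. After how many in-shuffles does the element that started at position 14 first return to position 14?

11

Follow position 14 under repeated in-shuffles:
14 → 5 → 10 → 20 → 17 → 11 → 22 → 21 → 19 → 15 → 7 → 14
It first returns after 11 in-shuffles.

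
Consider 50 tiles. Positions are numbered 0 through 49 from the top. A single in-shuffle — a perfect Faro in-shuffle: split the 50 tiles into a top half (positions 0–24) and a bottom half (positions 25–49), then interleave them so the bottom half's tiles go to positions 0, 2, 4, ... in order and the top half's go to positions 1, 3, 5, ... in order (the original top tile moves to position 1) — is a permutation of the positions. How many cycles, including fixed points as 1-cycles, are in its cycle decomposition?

7

Trace each unvisited position around until it returns:
(0 1 3 7 15 31 12 25) (2 5 11 23 47 44 38 26) (4 9 19 39 28 6 13 27) (8 17 35 20 41 32 14 29) (10 21 43 36 22 45 40 30) (16 33) (18 37 24 49 48 46 42 34)
7 cycles in total.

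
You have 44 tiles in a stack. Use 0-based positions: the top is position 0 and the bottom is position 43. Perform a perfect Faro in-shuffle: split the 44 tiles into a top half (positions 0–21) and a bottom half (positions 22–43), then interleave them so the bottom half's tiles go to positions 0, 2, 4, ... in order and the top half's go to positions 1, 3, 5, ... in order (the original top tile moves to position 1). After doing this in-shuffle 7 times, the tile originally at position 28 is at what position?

Track the tile's position through each in-shuffle:
28 → 12 → 25 → 6 → 13 → 27 → 10 → 21

21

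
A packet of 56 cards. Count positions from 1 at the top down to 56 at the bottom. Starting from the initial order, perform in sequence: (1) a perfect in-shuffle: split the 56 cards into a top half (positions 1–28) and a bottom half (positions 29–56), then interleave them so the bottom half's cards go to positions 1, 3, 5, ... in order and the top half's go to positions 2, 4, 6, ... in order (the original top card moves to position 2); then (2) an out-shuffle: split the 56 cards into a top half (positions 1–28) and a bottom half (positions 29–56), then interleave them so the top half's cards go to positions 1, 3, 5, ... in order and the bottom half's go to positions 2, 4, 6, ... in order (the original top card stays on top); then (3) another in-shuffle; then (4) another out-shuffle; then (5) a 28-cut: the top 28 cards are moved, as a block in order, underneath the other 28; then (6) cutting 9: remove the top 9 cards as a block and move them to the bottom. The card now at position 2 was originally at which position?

45

Undo the operations in reverse order, starting from position 2:
  undo op 6 (cut 9): 2 ← 11
  undo op 5 (cut 28): 11 ← 39
  undo op 4 (out-shuffle, from top half): 39 ← 20
  undo op 3 (in-shuffle, from top half): 20 ← 10
  undo op 2 (out-shuffle, from bottom half): 10 ← 33
  undo op 1 (in-shuffle, from bottom half): 33 ← 45
So the card at position 2 came from original position 45.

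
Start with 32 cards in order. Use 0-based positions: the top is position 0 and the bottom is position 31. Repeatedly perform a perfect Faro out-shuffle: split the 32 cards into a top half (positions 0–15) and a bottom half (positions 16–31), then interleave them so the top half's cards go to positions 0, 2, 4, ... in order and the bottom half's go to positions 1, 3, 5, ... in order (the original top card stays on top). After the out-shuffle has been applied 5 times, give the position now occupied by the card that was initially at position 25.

Track the card's position through each out-shuffle:
25 → 19 → 7 → 14 → 28 → 25

25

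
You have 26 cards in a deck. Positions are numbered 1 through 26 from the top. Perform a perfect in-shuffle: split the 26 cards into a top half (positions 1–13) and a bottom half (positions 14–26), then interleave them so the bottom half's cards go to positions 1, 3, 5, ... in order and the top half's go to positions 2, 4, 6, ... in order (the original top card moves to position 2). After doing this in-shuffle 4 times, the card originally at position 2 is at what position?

5

Track the card's position through each in-shuffle:
2 → 4 → 8 → 16 → 5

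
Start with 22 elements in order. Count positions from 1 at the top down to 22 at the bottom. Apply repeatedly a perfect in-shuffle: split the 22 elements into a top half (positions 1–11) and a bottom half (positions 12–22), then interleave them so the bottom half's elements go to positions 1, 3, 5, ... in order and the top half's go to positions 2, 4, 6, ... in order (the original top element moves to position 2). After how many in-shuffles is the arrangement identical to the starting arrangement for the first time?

11

The in-shuffle permutes the 22 positions with cycle lengths [11, 11].
Every element is home exactly when every cycle has completed a whole number of laps, i.e. after lcm(11) = 11 in-shuffles.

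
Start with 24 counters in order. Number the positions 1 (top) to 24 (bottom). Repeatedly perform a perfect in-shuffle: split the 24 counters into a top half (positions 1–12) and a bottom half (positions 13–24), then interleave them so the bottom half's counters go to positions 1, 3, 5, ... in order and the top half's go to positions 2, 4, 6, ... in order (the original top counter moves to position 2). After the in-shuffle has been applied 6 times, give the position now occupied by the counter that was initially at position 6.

Track the counter's position through each in-shuffle:
6 → 12 → 24 → 23 → 21 → 17 → 9

9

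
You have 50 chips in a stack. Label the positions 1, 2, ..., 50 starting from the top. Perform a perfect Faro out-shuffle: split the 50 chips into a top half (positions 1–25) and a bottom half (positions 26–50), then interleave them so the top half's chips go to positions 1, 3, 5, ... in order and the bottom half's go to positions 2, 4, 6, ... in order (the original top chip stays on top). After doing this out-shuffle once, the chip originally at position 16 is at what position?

Track the chip's position through each out-shuffle:
16 → 31

31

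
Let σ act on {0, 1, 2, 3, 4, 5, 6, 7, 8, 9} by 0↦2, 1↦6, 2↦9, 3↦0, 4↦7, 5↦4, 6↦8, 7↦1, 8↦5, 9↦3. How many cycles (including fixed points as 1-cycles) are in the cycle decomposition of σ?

Cycle decomposition: (0 2 9 3) (1 6 8 5 4 7).
2 cycles.

2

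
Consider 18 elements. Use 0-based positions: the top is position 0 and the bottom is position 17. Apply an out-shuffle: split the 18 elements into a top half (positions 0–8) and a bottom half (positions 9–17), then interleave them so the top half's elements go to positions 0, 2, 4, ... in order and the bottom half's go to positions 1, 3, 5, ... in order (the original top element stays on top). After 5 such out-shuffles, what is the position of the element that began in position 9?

Track the element's position through each out-shuffle:
9 → 1 → 2 → 4 → 8 → 16

16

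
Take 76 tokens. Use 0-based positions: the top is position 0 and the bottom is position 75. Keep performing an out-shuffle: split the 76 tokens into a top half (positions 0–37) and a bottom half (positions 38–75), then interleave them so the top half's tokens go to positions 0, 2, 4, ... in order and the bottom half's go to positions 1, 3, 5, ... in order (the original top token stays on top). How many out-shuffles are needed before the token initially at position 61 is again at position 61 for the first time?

20

Follow position 61 under repeated out-shuffles:
61 → 47 → 19 → 38 → 1 → 2 → 4 → 8 → 16 → 32 → 64 → 53 → 31 → 62 → 49 → 23 → 46 → 17 → 34 → 68 → 61
It first returns after 20 out-shuffles.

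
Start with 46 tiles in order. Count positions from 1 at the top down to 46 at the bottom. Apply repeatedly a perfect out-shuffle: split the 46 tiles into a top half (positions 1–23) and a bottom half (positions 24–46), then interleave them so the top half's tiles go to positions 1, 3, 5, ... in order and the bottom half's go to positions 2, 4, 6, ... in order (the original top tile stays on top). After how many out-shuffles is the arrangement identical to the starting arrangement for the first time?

The out-shuffle permutes the 46 positions with cycle lengths [1, 1, 2, 4, 4, 4, 6, 12, 12].
Every tile is home exactly when every cycle has completed a whole number of laps, i.e. after lcm(1, 2, 4, 6, 12) = 12 out-shuffles.

12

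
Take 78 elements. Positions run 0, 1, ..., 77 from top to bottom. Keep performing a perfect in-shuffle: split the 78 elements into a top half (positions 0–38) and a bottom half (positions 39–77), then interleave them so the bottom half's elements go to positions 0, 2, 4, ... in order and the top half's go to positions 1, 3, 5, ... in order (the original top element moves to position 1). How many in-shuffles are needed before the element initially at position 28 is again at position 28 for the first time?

Follow position 28 under repeated in-shuffles:
28 → 57 → 36 → 73 → 68 → 58 → 38 → 77 → ... → 28 (length 39)
It first returns after 39 in-shuffles.

39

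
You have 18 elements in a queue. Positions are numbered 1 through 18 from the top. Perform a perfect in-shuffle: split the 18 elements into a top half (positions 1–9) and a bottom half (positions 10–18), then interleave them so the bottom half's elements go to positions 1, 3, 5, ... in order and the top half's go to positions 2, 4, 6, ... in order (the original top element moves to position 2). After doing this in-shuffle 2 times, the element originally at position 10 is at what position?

2

Track the element's position through each in-shuffle:
10 → 1 → 2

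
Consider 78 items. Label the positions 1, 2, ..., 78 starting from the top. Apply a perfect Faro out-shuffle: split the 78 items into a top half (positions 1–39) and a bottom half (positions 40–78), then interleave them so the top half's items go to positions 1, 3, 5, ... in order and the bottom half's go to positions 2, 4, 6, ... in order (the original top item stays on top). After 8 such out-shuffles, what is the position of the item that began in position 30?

33

Track the item's position through each out-shuffle:
30 → 59 → 40 → 2 → 3 → 5 → 9 → 17 → 33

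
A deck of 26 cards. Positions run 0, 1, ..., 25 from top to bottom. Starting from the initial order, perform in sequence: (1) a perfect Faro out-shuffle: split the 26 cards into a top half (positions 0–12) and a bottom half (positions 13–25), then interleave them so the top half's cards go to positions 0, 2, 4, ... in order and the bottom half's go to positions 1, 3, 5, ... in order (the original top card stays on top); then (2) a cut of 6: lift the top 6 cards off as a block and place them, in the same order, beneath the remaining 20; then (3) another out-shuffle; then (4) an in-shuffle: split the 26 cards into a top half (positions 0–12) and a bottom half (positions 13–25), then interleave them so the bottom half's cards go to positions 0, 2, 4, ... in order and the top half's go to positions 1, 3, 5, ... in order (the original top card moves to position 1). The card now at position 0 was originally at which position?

Undo the operations in reverse order, starting from position 0:
  undo op 4 (in-shuffle, from bottom half): 0 ← 13
  undo op 3 (out-shuffle, from bottom half): 13 ← 19
  undo op 2 (cut 6): 19 ← 25
  undo op 1 (out-shuffle, from bottom half): 25 ← 25
So the card at position 0 came from original position 25.

25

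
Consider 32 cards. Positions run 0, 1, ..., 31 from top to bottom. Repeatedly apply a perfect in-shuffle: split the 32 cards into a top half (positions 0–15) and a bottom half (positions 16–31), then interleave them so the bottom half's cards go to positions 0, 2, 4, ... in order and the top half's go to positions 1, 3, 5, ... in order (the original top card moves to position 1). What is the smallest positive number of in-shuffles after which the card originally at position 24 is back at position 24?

Follow position 24 under repeated in-shuffles:
24 → 16 → 0 → 1 → 3 → 7 → 15 → 31 → 30 → 28 → 24
It first returns after 10 in-shuffles.

10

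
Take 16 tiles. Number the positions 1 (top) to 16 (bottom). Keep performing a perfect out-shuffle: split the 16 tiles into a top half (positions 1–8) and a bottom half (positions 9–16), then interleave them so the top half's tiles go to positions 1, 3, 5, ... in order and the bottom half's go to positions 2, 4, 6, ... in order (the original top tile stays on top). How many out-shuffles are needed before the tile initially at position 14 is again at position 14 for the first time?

4

Follow position 14 under repeated out-shuffles:
14 → 12 → 8 → 15 → 14
It first returns after 4 out-shuffles.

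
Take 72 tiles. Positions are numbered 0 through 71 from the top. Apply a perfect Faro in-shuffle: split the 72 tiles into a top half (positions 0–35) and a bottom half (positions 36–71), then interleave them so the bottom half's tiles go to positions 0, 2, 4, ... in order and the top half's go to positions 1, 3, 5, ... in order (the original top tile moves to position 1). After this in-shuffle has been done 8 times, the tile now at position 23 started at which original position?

47

Work backwards from position 23, undoing one in-shuffle at a time:
23 ← 11 ← 5 ← 2 ← 37 ← 18 ← 45 ← 22 ← 47
So the tile now at position 23 started at position 47.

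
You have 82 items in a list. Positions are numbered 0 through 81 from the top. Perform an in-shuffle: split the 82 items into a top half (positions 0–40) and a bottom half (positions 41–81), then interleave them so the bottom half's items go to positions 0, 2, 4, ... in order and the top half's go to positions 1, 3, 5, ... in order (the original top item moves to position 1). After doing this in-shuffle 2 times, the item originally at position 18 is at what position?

75

Track the item's position through each in-shuffle:
18 → 37 → 75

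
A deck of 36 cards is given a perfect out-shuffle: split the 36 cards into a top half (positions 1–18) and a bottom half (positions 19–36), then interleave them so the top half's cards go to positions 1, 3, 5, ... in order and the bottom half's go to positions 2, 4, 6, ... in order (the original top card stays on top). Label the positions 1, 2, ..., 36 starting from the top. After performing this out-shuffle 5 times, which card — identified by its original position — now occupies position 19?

Work backwards from position 19, undoing one out-shuffle at a time:
19 ← 10 ← 23 ← 12 ← 24 ← 30
So the card now at position 19 started at position 30.

30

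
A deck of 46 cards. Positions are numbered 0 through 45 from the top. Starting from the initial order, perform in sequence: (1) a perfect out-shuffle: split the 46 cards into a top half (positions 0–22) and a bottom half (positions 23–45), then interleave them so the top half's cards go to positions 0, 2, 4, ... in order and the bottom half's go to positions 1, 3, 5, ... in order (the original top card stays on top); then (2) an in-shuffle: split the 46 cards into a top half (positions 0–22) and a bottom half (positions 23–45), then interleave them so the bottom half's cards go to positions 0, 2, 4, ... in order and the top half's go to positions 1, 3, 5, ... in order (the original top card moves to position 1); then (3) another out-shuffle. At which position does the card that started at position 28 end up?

1

Track the card from position 28 forward through each operation:
  after op 1 (out-shuffle): 28 → 11
  after op 2 (in-shuffle): 11 → 23
  after op 3 (out-shuffle): 23 → 1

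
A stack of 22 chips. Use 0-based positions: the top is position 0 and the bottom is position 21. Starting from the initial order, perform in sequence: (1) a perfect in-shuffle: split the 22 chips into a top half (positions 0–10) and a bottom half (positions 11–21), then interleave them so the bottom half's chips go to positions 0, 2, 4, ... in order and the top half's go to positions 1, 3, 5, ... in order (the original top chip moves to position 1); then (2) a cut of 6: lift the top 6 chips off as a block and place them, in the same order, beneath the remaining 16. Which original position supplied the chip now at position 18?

12

Undo the operations in reverse order, starting from position 18:
  undo op 2 (cut 6): 18 ← 2
  undo op 1 (in-shuffle, from bottom half): 2 ← 12
So the chip at position 18 came from original position 12.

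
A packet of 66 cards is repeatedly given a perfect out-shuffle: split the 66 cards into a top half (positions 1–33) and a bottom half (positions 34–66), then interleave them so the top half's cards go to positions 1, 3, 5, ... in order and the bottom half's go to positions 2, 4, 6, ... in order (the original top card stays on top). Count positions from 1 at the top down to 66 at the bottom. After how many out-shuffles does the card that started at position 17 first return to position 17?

12

Follow position 17 under repeated out-shuffles:
17 → 33 → 65 → 64 → 62 → 58 → 50 → 34 → 2 → 3 → 5 → 9 → 17
It first returns after 12 out-shuffles.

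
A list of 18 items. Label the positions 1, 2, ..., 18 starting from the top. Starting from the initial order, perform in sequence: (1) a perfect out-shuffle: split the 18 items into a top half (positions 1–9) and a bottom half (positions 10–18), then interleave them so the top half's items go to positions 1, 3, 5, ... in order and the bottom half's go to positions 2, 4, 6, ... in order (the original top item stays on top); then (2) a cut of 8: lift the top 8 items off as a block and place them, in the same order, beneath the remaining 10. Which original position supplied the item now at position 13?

2

Undo the operations in reverse order, starting from position 13:
  undo op 2 (cut 8): 13 ← 3
  undo op 1 (out-shuffle, from top half): 3 ← 2
So the item at position 13 came from original position 2.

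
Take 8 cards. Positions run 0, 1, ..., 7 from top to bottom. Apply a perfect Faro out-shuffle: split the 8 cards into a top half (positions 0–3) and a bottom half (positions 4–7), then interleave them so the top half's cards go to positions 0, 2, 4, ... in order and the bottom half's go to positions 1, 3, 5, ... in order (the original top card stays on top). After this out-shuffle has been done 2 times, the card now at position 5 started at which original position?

3

Work backwards from position 5, undoing one out-shuffle at a time:
5 ← 6 ← 3
So the card now at position 5 started at position 3.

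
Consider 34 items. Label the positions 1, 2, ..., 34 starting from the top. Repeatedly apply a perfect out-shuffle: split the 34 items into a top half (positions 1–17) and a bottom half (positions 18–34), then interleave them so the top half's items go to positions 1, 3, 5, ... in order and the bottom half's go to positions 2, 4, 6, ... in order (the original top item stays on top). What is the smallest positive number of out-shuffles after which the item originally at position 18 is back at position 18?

10

Follow position 18 under repeated out-shuffles:
18 → 2 → 3 → 5 → 9 → 17 → 33 → 32 → 30 → 26 → 18
It first returns after 10 out-shuffles.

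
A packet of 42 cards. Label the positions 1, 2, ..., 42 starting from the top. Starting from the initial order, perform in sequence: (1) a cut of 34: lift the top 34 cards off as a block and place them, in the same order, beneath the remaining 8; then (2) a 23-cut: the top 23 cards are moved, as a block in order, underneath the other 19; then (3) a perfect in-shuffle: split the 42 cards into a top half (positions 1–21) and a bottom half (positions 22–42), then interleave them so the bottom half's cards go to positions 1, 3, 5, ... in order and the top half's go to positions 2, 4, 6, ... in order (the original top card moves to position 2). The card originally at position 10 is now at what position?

Track the card from position 10 forward through each operation:
  after op 1 (cut 34): 10 → 18
  after op 2 (cut 23): 18 → 37
  after op 3 (in-shuffle): 37 → 31

31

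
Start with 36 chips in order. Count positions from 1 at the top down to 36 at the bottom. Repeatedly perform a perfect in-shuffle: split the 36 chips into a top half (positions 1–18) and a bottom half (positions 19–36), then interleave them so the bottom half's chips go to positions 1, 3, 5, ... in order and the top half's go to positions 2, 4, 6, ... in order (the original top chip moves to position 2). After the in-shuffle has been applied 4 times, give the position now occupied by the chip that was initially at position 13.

23

Track the chip's position through each in-shuffle:
13 → 26 → 15 → 30 → 23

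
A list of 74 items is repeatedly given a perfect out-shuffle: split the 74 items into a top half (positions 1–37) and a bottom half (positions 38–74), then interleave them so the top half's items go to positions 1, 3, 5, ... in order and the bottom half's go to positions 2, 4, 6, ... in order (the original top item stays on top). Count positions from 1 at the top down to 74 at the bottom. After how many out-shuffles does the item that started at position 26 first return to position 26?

Follow position 26 under repeated out-shuffles:
26 → 51 → 28 → 55 → 36 → 71 → 68 → 62 → 50 → 26
It first returns after 9 out-shuffles.

9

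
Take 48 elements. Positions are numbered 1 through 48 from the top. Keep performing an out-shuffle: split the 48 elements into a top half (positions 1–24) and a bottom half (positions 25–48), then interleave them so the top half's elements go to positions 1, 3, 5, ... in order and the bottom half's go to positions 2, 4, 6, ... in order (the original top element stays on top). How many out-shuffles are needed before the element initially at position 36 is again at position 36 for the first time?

23

Follow position 36 under repeated out-shuffles:
36 → 24 → 47 → 46 → 44 → 40 → 32 → 16 → ... → 36 (length 23)
It first returns after 23 out-shuffles.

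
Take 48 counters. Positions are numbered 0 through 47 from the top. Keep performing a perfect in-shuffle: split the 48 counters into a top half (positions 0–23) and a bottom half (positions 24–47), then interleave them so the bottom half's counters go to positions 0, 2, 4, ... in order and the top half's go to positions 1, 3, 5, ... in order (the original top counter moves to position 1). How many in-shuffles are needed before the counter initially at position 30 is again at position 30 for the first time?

21

Follow position 30 under repeated in-shuffles:
30 → 12 → 25 → 2 → 5 → 11 → 23 → 47 → ... → 30 (length 21)
It first returns after 21 in-shuffles.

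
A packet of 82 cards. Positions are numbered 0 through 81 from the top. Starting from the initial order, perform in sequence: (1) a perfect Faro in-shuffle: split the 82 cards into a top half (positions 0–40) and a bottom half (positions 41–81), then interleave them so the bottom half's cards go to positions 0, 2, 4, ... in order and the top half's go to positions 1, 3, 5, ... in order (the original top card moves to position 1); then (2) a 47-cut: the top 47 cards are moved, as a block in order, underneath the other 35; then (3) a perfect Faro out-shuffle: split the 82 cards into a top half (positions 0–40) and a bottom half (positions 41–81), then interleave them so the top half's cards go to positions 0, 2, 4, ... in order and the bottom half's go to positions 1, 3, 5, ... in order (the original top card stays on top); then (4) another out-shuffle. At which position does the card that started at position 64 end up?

81

Track the card from position 64 forward through each operation:
  after op 1 (in-shuffle): 64 → 46
  after op 2 (cut 47): 46 → 81
  after op 3 (out-shuffle): 81 → 81
  after op 4 (out-shuffle): 81 → 81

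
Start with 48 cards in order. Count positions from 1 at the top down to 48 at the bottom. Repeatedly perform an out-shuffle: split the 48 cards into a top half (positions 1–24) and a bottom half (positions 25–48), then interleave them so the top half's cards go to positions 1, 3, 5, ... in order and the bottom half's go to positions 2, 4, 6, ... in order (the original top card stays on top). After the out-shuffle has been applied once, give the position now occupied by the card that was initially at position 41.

34

Track the card's position through each out-shuffle:
41 → 34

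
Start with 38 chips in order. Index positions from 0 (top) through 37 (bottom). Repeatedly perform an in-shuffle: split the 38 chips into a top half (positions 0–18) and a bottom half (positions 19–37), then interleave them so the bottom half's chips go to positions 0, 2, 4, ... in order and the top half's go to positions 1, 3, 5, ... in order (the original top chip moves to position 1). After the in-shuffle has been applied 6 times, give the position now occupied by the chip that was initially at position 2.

35

Track the chip's position through each in-shuffle:
2 → 5 → 11 → 23 → 8 → 17 → 35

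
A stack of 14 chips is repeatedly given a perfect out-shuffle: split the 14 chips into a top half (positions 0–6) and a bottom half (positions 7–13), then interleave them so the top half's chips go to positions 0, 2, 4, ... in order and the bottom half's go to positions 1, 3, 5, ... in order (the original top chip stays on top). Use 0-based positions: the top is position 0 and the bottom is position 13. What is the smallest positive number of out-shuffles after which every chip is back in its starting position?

12

The out-shuffle permutes the 14 positions with cycle lengths [1, 1, 12].
Every chip is home exactly when every cycle has completed a whole number of laps, i.e. after lcm(1, 12) = 12 out-shuffles.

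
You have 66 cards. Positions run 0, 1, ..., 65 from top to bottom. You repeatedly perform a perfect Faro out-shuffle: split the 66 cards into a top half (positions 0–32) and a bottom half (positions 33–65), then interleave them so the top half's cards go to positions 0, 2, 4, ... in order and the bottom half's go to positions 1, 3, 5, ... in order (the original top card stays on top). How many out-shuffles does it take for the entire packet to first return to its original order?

The out-shuffle permutes the 66 positions with cycle lengths [1, 1, 4, 12, 12, 12, 12, 12].
Every card is home exactly when every cycle has completed a whole number of laps, i.e. after lcm(1, 4, 12) = 12 out-shuffles.

12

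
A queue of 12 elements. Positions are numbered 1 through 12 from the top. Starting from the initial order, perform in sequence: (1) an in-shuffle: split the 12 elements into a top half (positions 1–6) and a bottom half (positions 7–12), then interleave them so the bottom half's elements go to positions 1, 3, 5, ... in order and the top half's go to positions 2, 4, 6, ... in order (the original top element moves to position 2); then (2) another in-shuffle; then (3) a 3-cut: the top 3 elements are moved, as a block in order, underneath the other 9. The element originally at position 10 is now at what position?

10

Track the element from position 10 forward through each operation:
  after op 1 (in-shuffle): 10 → 7
  after op 2 (in-shuffle): 7 → 1
  after op 3 (cut 3): 1 → 10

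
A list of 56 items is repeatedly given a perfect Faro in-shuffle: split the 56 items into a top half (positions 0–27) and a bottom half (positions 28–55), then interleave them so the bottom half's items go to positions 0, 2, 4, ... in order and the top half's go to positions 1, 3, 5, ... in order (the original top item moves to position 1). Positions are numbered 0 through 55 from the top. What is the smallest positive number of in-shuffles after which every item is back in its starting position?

The in-shuffle permutes the 56 positions with cycle lengths [2, 18, 18, 18].
Every item is home exactly when every cycle has completed a whole number of laps, i.e. after lcm(2, 18) = 18 in-shuffles.

18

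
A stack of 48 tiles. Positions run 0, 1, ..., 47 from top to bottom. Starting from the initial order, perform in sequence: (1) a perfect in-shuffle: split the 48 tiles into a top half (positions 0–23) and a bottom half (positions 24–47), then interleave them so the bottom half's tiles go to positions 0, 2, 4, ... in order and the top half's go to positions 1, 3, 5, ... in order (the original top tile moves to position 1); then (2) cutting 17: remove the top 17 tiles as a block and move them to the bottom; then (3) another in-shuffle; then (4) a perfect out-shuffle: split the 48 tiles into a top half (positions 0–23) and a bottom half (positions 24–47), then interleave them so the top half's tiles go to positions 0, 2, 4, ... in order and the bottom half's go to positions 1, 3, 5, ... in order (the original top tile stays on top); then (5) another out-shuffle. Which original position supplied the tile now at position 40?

47

Undo the operations in reverse order, starting from position 40:
  undo op 5 (out-shuffle, from top half): 40 ← 20
  undo op 4 (out-shuffle, from top half): 20 ← 10
  undo op 3 (in-shuffle, from bottom half): 10 ← 29
  undo op 2 (cut 17): 29 ← 46
  undo op 1 (in-shuffle, from bottom half): 46 ← 47
So the tile at position 40 came from original position 47.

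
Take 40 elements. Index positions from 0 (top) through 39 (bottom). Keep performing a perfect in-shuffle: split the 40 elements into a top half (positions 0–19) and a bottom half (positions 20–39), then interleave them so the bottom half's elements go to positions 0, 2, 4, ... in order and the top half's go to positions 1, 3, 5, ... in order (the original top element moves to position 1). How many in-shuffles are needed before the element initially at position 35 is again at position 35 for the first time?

Follow position 35 under repeated in-shuffles:
35 → 30 → 20 → 0 → 1 → 3 → 7 → 15 → 31 → 22 → 4 → 9 → 19 → 39 → 38 → 36 → 32 → 24 → 8 → 17 → 35
It first returns after 20 in-shuffles.

20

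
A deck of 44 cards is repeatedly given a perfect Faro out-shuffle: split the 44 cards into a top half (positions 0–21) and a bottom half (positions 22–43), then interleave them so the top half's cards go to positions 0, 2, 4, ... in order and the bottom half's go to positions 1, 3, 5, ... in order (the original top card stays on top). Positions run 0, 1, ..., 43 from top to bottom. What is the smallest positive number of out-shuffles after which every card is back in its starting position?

The out-shuffle permutes the 44 positions with cycle lengths [1, 1, 14, 14, 14].
Every card is home exactly when every cycle has completed a whole number of laps, i.e. after lcm(1, 14) = 14 out-shuffles.

14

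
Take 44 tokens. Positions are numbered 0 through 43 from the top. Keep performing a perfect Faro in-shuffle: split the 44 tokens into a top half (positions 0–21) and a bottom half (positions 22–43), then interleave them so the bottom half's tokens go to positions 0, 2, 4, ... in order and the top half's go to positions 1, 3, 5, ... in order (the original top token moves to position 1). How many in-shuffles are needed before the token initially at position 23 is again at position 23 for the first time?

Follow position 23 under repeated in-shuffles:
23 → 2 → 5 → 11 → 23
It first returns after 4 in-shuffles.

4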